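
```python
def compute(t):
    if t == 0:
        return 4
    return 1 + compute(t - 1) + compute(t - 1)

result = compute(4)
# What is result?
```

compute(t) = 1 + 2·compute(t-1), compute(0)=4. Closed form: (4+1)·2^4 - 1 = 79.

Answer: 79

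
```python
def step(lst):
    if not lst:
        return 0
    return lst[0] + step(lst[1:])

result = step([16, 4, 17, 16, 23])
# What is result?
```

16 + 4 + 17 + 16 + 23 + 0 = 76

Answer: 76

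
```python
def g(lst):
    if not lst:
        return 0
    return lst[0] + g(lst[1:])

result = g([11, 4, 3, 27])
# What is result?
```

11 + 4 + 3 + 27 + 0 = 45

Answer: 45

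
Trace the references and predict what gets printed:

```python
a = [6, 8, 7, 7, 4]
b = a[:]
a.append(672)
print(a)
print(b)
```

Key concept: slice [:] creates copy.
Step by step:
`a = [6, 8, 7, 7, 4]` → a = [6, 8, 7, 7, 4]
`b = a[:]` → b = [6, 8, 7, 7, 4]
`a.append(672)` → a = [6, 8, 7, 7, 4, 672]
`print(a)` → prints [6, 8, 7, 7, 4, 672]
`print(b)` → prints [6, 8, 7, 7, 4]

Answer:
[6, 8, 7, 7, 4, 672]
[6, 8, 7, 7, 4]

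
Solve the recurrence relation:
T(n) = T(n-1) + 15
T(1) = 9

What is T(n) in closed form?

Unrolling: T(n) = T(1) + 15·(n-1) = 9 + 15(n-1) = 15n - 6.

Answer: T(n) = 15n - 6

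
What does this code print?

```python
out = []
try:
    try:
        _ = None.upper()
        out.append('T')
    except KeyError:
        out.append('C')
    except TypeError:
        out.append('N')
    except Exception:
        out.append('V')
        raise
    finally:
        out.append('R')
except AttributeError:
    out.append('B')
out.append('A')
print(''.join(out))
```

Execution trace: 'V' (inner except Exception) → 'R' (inner finally) → 'B' (outer except AttributeError) → 'A' (after the try/except). Output: VRBA

Answer: VRBA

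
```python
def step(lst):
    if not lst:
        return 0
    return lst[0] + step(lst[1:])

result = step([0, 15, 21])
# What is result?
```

0 + 15 + 21 + 0 = 36

Answer: 36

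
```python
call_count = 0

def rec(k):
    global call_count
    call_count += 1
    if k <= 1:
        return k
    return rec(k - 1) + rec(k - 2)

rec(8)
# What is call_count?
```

Calls(k) = 1 + Calls(k-1) + Calls(k-2); Calls(0)=Calls(1)=1. For k=8 this gives 67.

Answer: 67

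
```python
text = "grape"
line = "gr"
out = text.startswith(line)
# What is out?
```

Trace:
`text = "grape"` → text = 'grape'
`line = "gr"` → line = 'gr'
`out = text.startswith(line)` → out = True
So out = True

Answer: True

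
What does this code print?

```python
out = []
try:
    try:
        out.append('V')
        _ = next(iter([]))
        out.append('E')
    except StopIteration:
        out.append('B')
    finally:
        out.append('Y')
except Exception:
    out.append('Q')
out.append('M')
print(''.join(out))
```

Execution trace: 'V' (inner try body) → 'B' (inner except StopIteration) → 'Y' (inner finally) → 'M' (after the try/except). Output: VBYM

Answer: VBYM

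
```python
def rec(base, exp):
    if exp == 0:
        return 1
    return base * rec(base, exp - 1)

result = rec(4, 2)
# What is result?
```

rec(4, 2) = 4 * 4 = 16

Answer: 16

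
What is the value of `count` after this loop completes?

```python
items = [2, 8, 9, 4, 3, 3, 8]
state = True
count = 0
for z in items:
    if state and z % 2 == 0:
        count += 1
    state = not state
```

Count even values at even positions
`count` takes the values: 0 → 1 → 2

Answer: 2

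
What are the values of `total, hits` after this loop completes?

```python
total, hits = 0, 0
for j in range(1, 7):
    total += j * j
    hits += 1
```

Sum of squares and count
`total, hits` takes the values: (0, 0) → (1, 0) → (1, 1) → (5, 1) → (5, 2) → (14, 2) → (14, 3) → (30, 3) → (30, 4) → (55, 4) → (55, 5) → (91, 5) → (91, 6)

Answer: 91, 6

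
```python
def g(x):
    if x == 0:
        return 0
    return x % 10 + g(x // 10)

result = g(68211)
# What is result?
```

Sum of digits of 68211: 1 + 1 + 2 + 8 + 6 = 18

Answer: 18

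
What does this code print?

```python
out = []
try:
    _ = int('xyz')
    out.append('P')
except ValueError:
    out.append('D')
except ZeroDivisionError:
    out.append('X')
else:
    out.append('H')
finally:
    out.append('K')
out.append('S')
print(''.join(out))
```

Execution trace: 'D' (except ValueError) → 'K' (finally) → 'S' (after the try/except). Output: DKS

Answer: DKS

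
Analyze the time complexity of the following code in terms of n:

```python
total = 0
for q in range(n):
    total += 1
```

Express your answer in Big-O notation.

Each loop level contributes: n. Multiplying the contributions gives O(n).

Answer: O(n)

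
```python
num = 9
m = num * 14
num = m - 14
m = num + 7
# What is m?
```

Trace:
`num = 9` → num = 9
`m = num * 14` → m = 126
`num = m - 14` → num = 112
`m = num + 7` → m = 119
So m = 119

Answer: 119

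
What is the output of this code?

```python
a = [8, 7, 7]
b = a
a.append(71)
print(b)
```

Key concept: basic list aliasing.
Step by step:
`a = [8, 7, 7]` → a = [8, 7, 7]
`b = a` → b = [8, 7, 7] (same object as a)
`a.append(71)` → a = [8, 7, 7, 71] (same object as b); b = [8, 7, 7, 71] (same object as a)
`print(b)` → prints [8, 7, 7, 71]

Answer: [8, 7, 7, 71]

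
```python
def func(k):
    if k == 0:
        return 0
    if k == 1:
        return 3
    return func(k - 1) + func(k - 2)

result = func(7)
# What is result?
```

Build up from base cases: func(0)=0, func(1)=3, func(2)=3, func(3)=6, func(4)=9, func(5)=15, func(6)=24, ..., func(7)=39

Answer: 39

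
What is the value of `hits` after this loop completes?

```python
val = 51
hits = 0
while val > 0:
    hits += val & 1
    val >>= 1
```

Count set bits in 51 (binary: 0b110011)
`hits` takes the values: 0 → 1 → 2 → 3 → 4

Answer: 4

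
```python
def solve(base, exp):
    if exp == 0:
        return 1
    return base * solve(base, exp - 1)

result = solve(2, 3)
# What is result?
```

solve(2, 3) = 2 * 2 * 2 = 8

Answer: 8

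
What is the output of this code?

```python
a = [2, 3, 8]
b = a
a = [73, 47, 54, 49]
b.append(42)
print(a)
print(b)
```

Key concept: rebinding vs mutation: a is rebound to a new list, b still points at the original.
Step by step:
`a = [2, 3, 8]` → a = [2, 3, 8]
`b = a` → b = [2, 3, 8] (same object as a)
`a = [73, 47, 54, 49]` → a = [73, 47, 54, 49]
`b.append(42)` → b = [2, 3, 8, 42]
`print(a)` → prints [73, 47, 54, 49]
`print(b)` → prints [2, 3, 8, 42]

Answer:
[73, 47, 54, 49]
[2, 3, 8, 42]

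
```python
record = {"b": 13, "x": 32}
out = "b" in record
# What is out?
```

Trace:
`record = {"b": 13, "x": 32}` → record = {'b': 13, 'x': 32}
`out = "b" in record` → out = True
So out = True

Answer: True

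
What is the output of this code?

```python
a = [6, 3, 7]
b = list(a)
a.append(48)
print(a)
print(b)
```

Key concept: list() constructor creates copy.
Step by step:
`a = [6, 3, 7]` → a = [6, 3, 7]
`b = list(a)` → b = [6, 3, 7]
`a.append(48)` → a = [6, 3, 7, 48]
`print(a)` → prints [6, 3, 7, 48]
`print(b)` → prints [6, 3, 7]

Answer:
[6, 3, 7, 48]
[6, 3, 7]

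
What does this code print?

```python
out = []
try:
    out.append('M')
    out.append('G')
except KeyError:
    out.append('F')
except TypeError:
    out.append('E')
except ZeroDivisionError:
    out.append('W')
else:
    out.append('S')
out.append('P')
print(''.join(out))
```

Execution trace: 'M' (try body) → 'G' (try body, no exception) → 'S' (else) → 'P' (after the try/except). Output: MGSP

Answer: MGSP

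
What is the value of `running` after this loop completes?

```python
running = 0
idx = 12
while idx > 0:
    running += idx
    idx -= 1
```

Sum 12 down to 1
`running` takes the values: 0 → 12 → 23 → 33 → 42 → 50 → 57 → 63 → 68 → 72 → 75 → 77 → 78

Answer: 78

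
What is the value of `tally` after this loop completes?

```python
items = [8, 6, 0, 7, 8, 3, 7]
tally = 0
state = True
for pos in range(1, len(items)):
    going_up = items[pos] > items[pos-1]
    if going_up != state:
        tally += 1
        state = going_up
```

Count direction changes in [8, 6, 0, 7, 8, 3, 7]
`tally` takes the values: 0 → 1 → 2 → 3 → 4

Answer: 4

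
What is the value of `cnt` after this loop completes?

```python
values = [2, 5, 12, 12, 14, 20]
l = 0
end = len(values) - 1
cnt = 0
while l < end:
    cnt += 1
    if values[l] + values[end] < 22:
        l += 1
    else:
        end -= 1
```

Steps to find pair summing to 22
`cnt` takes the values: 0 → 1 → 2 → 3 → 4 → 5

Answer: 5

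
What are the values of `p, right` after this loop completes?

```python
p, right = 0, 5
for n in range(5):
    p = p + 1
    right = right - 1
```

p goes 0→5, right goes 5→0
`p, right` takes the values: (0, 5) → (1, 5) → (1, 4) → (2, 4) → (2, 3) → (3, 3) → (3, 2) → (4, 2) → (4, 1) → (5, 1) → (5, 0)

Answer: 5, 0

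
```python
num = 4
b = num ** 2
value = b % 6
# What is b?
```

Trace:
`num = 4` → num = 4
`b = num ** 2` → b = 16
`value = b % 6` → value = 4
So b = 16

Answer: 16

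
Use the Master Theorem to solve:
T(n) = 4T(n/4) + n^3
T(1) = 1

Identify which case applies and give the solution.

a=4, b=4, f(n)=n^3. log_4(4) = 1. Since c=3 > 1 and the regularity condition holds (4(n/4)^3 = (4/4^3)n^3 with 4/4^3 < 1), Case 3 applies: T(n) = Θ(f(n)) = O(n^3).

Answer: O(n^3) - Case 3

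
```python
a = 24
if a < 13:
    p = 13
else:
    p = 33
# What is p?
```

Trace:
`a = 24` → a = 24
`if a < 13: ...` → a < 13 is False, take else branch → p = 33
So p = 33

Answer: 33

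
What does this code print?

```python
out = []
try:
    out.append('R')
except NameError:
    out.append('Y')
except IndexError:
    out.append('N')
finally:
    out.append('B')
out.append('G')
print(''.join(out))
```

Execution trace: 'R' (try body, no exception) → 'B' (finally) → 'G' (after the try/except). Output: RBG

Answer: RBG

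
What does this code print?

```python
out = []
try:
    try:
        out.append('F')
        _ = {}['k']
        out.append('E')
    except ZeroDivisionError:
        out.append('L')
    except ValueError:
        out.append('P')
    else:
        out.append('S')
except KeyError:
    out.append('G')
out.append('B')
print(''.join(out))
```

Execution trace: 'F' (try body) → 'G' (outer except KeyError) → 'B' (after the try/except). Output: FGB

Answer: FGB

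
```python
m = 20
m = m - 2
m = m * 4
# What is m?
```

Trace:
`m = 20` → m = 20
`m = m - 2` → m = 18
`m = m * 4` → m = 72
So m = 72

Answer: 72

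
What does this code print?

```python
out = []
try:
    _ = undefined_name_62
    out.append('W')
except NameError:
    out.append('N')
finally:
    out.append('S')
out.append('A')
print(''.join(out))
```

Execution trace: 'N' (except NameError) → 'S' (finally) → 'A' (after the try/except). Output: NSA

Answer: NSA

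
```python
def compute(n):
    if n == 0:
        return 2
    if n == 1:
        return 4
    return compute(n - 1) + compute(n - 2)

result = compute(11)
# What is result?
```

Build up from base cases: compute(0)=2, compute(1)=4, compute(2)=6, compute(3)=10, compute(4)=16, compute(5)=26, compute(6)=42, ..., compute(11)=466

Answer: 466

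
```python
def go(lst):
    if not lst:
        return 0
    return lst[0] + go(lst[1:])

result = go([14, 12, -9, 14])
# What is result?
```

14 + 12 + (-9) + 14 + 0 = 31

Answer: 31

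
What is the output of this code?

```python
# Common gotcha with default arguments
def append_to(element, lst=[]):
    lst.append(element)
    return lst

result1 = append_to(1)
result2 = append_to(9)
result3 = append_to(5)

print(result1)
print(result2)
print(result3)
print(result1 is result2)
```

Key concept: mutable default argument gotcha.
Step by step:
`result1 = append_to(1)` → result1 = [1]
`result2 = append_to(9)` → result1 = [1, 9] (same object as result2); result2 = [1, 9] (same object as result1)
`result3 = append_to(5)` → result1 = [1, 9, 5] (same object as result2, result3); result2 = [1, 9, 5] (same object as result1, result3); result3 = [1, 9, 5] (same object as result1, result2)
`print(result1)` → prints [1, 9, 5]
`print(result2)` → prints [1, 9, 5]
`print(result3)` → prints [1, 9, 5]
`print(result1 is result2)` → prints True

Answer:
[1, 9, 5]
[1, 9, 5]
[1, 9, 5]
True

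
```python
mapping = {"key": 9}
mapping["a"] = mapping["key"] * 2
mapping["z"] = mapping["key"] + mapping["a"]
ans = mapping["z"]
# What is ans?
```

Trace:
`mapping = {"key": 9}` → mapping = {'key': 9}
`mapping["a"] = mapping["key"] * 2` → mapping = {'key': 9, 'a': 18}
`mapping["z"] = mapping["key"] + mapping["a"]` → mapping = {'key': 9, 'a': 18, 'z': 27}
`ans = mapping["z"]` → ans = 27
So ans = 27

Answer: 27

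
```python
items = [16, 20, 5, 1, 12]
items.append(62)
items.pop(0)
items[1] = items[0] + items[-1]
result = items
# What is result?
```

Trace:
`items = [16, 20, 5, 1, 12]` → items = [16, 20, 5, 1, 12]
`items.append(62)` → items = [16, 20, 5, 1, 12, 62]
`items.pop(0)` → items = [20, 5, 1, 12, 62]
`items[1] = items[0] + items[-1]` → items = [20, 82, 1, 12, 62]
`result = items` → result = [20, 82, 1, 12, 62]
So result = [20, 82, 1, 12, 62]

Answer: [20, 82, 1, 12, 62]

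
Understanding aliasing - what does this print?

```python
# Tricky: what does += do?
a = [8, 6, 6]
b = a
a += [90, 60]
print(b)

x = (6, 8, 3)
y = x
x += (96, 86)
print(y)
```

Key concept: += behavior differs for mutable vs immutable.
Step by step:
`a = [8, 6, 6]` → a = [8, 6, 6]
`b = a` → b = [8, 6, 6] (same object as a)
`a += [90, 60]` → a = [8, 6, 6, 90, 60] (same object as b); b = [8, 6, 6, 90, 60] (same object as a)
`print(b)` → prints [8, 6, 6, 90, 60]
`x = (6, 8, 3)` → x = (6, 8, 3)
`y = x` → y = (6, 8, 3)
`x += (96, 86)` → x = (6, 8, 3, 96, 86)
`print(y)` → prints (6, 8, 3)

Answer:
[8, 6, 6, 90, 60]
(6, 8, 3)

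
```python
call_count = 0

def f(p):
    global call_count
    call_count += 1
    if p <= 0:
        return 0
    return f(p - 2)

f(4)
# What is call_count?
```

Linear recursion stepping by 2: 3 calls from p=4 down to ≤0.

Answer: 3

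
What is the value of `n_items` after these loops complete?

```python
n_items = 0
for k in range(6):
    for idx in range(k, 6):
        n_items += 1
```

Upper triangle: 6 + 5 + ... + 1
`n_items` takes the values: 0 → 1 → 2 → 3 → 4 → 5 → 6 → 7 → 8 → 9 → 10 → 11 → 12 → 13 → 14 → 15 → 16 → 17 → 18 → 19 → 20 → 21

Answer: 21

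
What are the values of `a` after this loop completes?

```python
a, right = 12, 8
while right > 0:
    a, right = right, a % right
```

GCD of 12 and 8
`a` takes the values: 12 → 8 → 4

Answer: 4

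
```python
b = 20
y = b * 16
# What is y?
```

Trace:
`b = 20` → b = 20
`y = b * 16` → y = 320
So y = 320

Answer: 320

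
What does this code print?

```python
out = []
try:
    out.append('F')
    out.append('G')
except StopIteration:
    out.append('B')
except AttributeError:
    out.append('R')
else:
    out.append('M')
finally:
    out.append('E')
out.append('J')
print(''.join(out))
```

Execution trace: 'F' (try body) → 'G' (try body, no exception) → 'M' (else) → 'E' (finally) → 'J' (after the try/except). Output: FGMEJ

Answer: FGMEJ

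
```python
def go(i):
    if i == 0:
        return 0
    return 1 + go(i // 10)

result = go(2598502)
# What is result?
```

Count of digits of 2598502: 7

Answer: 7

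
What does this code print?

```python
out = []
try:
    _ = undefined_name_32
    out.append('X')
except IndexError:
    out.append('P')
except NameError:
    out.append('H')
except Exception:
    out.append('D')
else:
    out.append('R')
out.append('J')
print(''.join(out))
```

Execution trace: 'H' (except NameError) → 'J' (after the try/except). Output: HJ

Answer: HJ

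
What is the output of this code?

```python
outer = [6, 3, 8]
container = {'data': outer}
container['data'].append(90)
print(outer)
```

Key concept: dict holds reference to list.
Step by step:
`outer = [6, 3, 8]` → outer = [6, 3, 8]
`container = {'data': outer}` → container = {'data': [6, 3, 8]}
`container['data'].append(90)` → outer = [6, 3, 8, 90]; container = {'data': [6, 3, 8, 90]}
`print(outer)` → prints [6, 3, 8, 90]

Answer: [6, 3, 8, 90]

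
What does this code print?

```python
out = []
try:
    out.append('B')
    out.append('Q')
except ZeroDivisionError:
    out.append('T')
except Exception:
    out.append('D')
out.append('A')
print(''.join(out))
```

Execution trace: 'B' (try body) → 'Q' (try body, no exception) → 'A' (after the try/except). Output: BQA

Answer: BQA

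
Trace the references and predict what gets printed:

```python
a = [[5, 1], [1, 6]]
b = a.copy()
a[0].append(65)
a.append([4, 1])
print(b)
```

Key concept: shallow copy with nested lists.
Step by step:
`a = [[5, 1], [1, 6]]` → a = [[5, 1], [1, 6]]
`b = a.copy()` → b = [[5, 1], [1, 6]]
`a[0].append(65)` → a = [[5, 1, 65], [1, 6]]; b = [[5, 1, 65], [1, 6]]
`a.append([4, 1])` → a = [[5, 1, 65], [1, 6], [4, 1]]
`print(b)` → prints [[5, 1, 65], [1, 6]]

Answer: [[5, 1, 65], [1, 6]]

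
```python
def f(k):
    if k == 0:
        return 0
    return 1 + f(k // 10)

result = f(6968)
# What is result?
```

Count of digits of 6968: 4

Answer: 4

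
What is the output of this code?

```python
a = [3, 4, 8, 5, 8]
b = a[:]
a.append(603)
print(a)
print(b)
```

Key concept: slice [:] creates copy.
Step by step:
`a = [3, 4, 8, 5, 8]` → a = [3, 4, 8, 5, 8]
`b = a[:]` → b = [3, 4, 8, 5, 8]
`a.append(603)` → a = [3, 4, 8, 5, 8, 603]
`print(a)` → prints [3, 4, 8, 5, 8, 603]
`print(b)` → prints [3, 4, 8, 5, 8]

Answer:
[3, 4, 8, 5, 8, 603]
[3, 4, 8, 5, 8]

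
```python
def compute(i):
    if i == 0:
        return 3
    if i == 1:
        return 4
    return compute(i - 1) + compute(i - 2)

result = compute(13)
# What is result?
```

Build up from base cases: compute(0)=3, compute(1)=4, compute(2)=7, compute(3)=11, compute(4)=18, compute(5)=29, compute(6)=47, ..., compute(13)=1364

Answer: 1364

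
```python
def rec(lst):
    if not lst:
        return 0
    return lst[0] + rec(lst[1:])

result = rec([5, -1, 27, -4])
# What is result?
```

5 + (-1) + 27 + (-4) + 0 = 27

Answer: 27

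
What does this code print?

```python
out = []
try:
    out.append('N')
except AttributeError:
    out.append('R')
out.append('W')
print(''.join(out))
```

Execution trace: 'N' (try body, no exception) → 'W' (after the try/except). Output: NW

Answer: NW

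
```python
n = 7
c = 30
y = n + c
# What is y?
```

Trace:
`n = 7` → n = 7
`c = 30` → c = 30
`y = n + c` → y = 37
So y = 37

Answer: 37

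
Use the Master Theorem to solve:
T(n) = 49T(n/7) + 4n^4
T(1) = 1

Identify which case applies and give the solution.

a=49, b=7, f(n)=4n^4. log_7(49) = 2. Since c=4 > 2 and the regularity condition holds (49(n/7)^4 = (49/7^4)n^4 with 49/7^4 < 1), Case 3 applies: T(n) = Θ(f(n)) = O(n^4).

Answer: O(n^4) - Case 3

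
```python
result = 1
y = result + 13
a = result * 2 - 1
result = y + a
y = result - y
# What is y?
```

Trace:
`result = 1` → result = 1
`y = result + 13` → y = 14
`a = result * 2 - 1` → a = 1
`result = y + a` → result = 15
`y = result - y` → y = 1
So y = 1

Answer: 1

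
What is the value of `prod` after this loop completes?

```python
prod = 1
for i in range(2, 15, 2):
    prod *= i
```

Product of even numbers 2 to 14
`prod` takes the values: 1 → 2 → 8 → 48 → 384 → 3840 → 46080 → 645120

Answer: 645120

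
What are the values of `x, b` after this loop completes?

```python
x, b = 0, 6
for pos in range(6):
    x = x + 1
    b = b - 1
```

x goes 0→6, b goes 6→0
`x, b` takes the values: (0, 6) → (1, 6) → (1, 5) → (2, 5) → (2, 4) → (3, 4) → (3, 3) → (4, 3) → (4, 2) → (5, 2) → (5, 1) → (6, 1) → (6, 0)

Answer: 6, 0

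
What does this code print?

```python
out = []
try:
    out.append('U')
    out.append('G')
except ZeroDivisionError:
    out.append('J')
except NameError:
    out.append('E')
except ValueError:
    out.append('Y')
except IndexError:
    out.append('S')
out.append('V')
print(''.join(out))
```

Execution trace: 'U' (try body) → 'G' (try body, no exception) → 'V' (after the try/except). Output: UGV

Answer: UGV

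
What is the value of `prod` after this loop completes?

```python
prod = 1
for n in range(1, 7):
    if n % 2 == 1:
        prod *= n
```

Product of odd numbers 1 to 6
`prod` takes the values: 1 → 3 → 15

Answer: 15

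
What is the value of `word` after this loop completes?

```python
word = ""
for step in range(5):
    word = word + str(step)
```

Concatenate digits 0 to 4
`word` takes the values: "" → "0" → "01" → "012" → "0123" → "01234"

Answer: "01234"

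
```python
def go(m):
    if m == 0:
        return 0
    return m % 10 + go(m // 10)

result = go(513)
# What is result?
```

Sum of digits of 513: 3 + 1 + 5 = 9

Answer: 9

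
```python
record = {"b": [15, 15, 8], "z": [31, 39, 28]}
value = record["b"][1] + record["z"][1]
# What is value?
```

Trace:
`record = {"b": [15, 15, 8], "z": [31, 39, 28]}` → record = {'b': [15, 15, 8], 'z': [31, 39, 28]}
`value = record["b"][1] + record["z"][1]` → value = 54
So value = 54

Answer: 54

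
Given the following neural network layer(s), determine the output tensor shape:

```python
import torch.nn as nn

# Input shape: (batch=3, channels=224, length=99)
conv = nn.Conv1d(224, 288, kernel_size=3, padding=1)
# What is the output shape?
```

Input: (3, 224, 99) -> Output: (3, 288, 99)

Answer: (3, 288, 99)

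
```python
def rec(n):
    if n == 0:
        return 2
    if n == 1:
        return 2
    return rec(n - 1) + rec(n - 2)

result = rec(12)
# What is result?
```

Build up from base cases: rec(0)=2, rec(1)=2, rec(2)=4, rec(3)=6, rec(4)=10, rec(5)=16, rec(6)=26, ..., rec(12)=466

Answer: 466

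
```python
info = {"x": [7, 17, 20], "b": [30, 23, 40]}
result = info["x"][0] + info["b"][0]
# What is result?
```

Trace:
`info = {"x": [7, 17, 20], "b": [30, 23, 40]}` → info = {'x': [7, 17, 20], 'b': [30, 23, 40]}
`result = info["x"][0] + info["b"][0]` → result = 37
So result = 37

Answer: 37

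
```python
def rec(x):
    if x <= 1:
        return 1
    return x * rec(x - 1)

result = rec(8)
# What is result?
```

rec(8) = 8 * 7 * 6 * 5 * 4 * 3 * 2 * 1 = 40320

Answer: 40320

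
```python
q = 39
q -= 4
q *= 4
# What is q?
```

Trace:
`q = 39` → q = 39
`q -= 4` → q = 35
`q *= 4` → q = 140
So q = 140

Answer: 140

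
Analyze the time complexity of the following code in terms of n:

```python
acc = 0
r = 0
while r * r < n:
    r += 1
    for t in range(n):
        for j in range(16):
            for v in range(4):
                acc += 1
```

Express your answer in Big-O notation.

Each loop level contributes: √n × n × 1 × 1. Multiplying the contributions gives O(n√n).

Answer: O(n√n)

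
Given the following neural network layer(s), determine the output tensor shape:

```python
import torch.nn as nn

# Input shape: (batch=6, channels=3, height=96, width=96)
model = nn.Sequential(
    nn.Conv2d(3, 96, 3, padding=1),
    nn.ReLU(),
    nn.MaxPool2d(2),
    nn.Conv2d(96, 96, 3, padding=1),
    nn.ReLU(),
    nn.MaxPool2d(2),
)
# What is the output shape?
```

Input: (6, 3, 96, 96) -> after first Conv2d: (6, 96, 96, 96) -> after first MaxPool2d: (6, 96, 48, 48) -> after second Conv2d: (6, 96, 48, 48) -> Output: (6, 96, 24, 24)

Answer: (6, 96, 24, 24)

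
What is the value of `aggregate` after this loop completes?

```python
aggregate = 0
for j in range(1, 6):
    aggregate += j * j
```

Sum of squares 1² to 5² = 55
`aggregate` takes the values: 0 → 1 → 5 → 14 → 30 → 55

Answer: 55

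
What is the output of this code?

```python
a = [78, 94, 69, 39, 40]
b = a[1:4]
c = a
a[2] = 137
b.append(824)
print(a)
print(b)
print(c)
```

Key concept: slice vs alias.
Step by step:
`a = [78, 94, 69, 39, 40]` → a = [78, 94, 69, 39, 40]
`b = a[1:4]` → b = [94, 69, 39]
`c = a` → c = [78, 94, 69, 39, 40] (same object as a)
`a[2] = 137` → a = [78, 94, 137, 39, 40] (same object as c); c = [78, 94, 137, 39, 40] (same object as a)
`b.append(824)` → b = [94, 69, 39, 824]
`print(a)` → prints [78, 94, 137, 39, 40]
`print(b)` → prints [94, 69, 39, 824]
`print(c)` → prints [78, 94, 137, 39, 40]

Answer:
[78, 94, 137, 39, 40]
[94, 69, 39, 824]
[78, 94, 137, 39, 40]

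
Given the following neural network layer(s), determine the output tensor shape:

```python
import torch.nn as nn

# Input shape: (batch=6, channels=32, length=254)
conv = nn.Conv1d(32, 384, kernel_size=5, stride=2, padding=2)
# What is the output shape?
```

Input: (6, 32, 254) -> Output: (6, 384, 127)

Answer: (6, 384, 127)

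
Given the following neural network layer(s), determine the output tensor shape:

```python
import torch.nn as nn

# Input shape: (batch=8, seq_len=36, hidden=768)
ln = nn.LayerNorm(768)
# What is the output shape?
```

Input: (8, 36, 768) -> Output: (8, 36, 768)

Answer: (8, 36, 768)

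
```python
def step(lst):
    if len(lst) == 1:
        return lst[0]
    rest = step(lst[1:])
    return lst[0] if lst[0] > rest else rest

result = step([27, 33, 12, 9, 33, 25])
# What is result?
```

Recursive max over [27, 33, 12, 9, 33, 25] = 33

Answer: 33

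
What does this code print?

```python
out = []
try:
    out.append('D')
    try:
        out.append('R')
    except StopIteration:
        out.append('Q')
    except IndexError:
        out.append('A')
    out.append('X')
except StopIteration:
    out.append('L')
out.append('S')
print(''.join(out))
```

Execution trace: 'D' (try body) → 'R' (inner try body, no exception) → 'X' (try body, no exception) → 'S' (after the try/except). Output: DRXS

Answer: DRXS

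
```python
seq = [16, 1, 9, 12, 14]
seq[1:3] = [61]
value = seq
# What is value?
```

Trace:
`seq = [16, 1, 9, 12, 14]` → seq = [16, 1, 9, 12, 14]
`seq[1:3] = [61]` → seq = [16, 61, 12, 14]
`value = seq` → value = [16, 61, 12, 14]
So value = [16, 61, 12, 14]

Answer: [16, 61, 12, 14]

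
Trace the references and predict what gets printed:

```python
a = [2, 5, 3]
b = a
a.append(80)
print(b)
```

Key concept: basic list aliasing.
Step by step:
`a = [2, 5, 3]` → a = [2, 5, 3]
`b = a` → b = [2, 5, 3] (same object as a)
`a.append(80)` → a = [2, 5, 3, 80] (same object as b); b = [2, 5, 3, 80] (same object as a)
`print(b)` → prints [2, 5, 3, 80]

Answer: [2, 5, 3, 80]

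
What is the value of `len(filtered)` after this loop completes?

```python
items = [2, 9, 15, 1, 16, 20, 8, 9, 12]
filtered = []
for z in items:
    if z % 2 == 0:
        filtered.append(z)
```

Count even numbers in [2, 9, 15, 1, 16, 20, 8, 9, 12]
`filtered` takes the values: [] → [2] → [2, 16] → [2, 16, 20] → [2, 16, 20, 8] → [2, 16, 20, 8, 12]
So `len(filtered)` = 5

Answer: 5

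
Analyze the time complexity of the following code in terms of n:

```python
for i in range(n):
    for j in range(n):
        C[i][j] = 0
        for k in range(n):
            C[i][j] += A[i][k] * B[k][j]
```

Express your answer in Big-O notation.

This is Naive matrix multiplication. Time complexity: O(n³).

Answer: O(n³)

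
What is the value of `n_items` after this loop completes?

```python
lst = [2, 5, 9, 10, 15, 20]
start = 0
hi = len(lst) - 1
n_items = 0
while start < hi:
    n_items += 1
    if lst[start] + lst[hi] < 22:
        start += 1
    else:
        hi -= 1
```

Steps to find pair summing to 22
`n_items` takes the values: 0 → 1 → 2 → 3 → 4 → 5

Answer: 5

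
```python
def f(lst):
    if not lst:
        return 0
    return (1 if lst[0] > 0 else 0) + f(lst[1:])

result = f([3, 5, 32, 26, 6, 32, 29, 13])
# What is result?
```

Count of positive elements in [3, 5, 32, 26, 6, 32, 29, 13] = 8

Answer: 8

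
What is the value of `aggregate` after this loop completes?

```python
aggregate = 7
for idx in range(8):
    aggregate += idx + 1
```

Start at 7, add 1 to 8 = 43
`aggregate` takes the values: 7 → 8 → 10 → 13 → 17 → 22 → 28 → 35 → 43

Answer: 43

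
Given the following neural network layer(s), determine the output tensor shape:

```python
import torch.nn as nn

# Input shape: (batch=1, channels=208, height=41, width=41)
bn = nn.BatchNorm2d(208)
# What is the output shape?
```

Input: (1, 208, 41, 41) -> Output: (1, 208, 41, 41)

Answer: (1, 208, 41, 41)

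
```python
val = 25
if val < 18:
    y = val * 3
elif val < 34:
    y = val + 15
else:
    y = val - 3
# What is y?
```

Trace:
`val = 25` → val = 25
`if val < 18: ...` → val < 18 is False, val < 34 is True → y = 40
So y = 40

Answer: 40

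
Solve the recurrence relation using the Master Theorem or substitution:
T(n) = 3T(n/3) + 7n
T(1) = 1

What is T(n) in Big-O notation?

By Master Theorem: a=3, b=3, f(n)=7n. Since log_3(3) = 1 and f(n) = Θ(n^1), Case 2 applies. T(n) = O(n log n).

Answer: O(n log n)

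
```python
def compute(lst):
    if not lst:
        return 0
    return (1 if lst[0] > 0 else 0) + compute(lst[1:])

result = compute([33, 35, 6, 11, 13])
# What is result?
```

Count of positive elements in [33, 35, 6, 11, 13] = 5

Answer: 5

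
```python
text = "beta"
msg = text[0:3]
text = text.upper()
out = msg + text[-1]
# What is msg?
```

Trace:
`text = "beta"` → text = 'beta'
`msg = text[0:3]` → msg = 'bet'
`text = text.upper()` → text = 'BETA'
`out = msg + text[-1]` → out = 'betA'
So msg = 'bet'

Answer: 'bet'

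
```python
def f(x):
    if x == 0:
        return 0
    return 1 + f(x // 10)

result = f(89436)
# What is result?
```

Count of digits of 89436: 5

Answer: 5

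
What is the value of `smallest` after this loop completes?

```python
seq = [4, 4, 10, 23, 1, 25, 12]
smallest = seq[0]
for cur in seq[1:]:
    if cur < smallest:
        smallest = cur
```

Minimum of [4, 4, 10, 23, 1, 25, 12]
`smallest` takes the values: 4 → 1

Answer: 1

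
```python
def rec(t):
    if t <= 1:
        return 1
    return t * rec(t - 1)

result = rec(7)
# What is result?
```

rec(7) = 7 * 6 * 5 * 4 * 3 * 2 * 1 = 5040

Answer: 5040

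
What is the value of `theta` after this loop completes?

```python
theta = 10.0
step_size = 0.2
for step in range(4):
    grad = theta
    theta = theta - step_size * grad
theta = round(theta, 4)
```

Gradient descent: w = 10.0 * (1 - 0.2)^4
`theta` takes the values: 10.0 → 8.0 → 6.4 → 5.12 → 4.096

Answer: 4.096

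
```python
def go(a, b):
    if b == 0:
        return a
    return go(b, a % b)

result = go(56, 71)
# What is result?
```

go(56, 71) -> go(71, 56) -> go(56, 15) -> go(15, 11) -> go(11, 4) -> go(4, 3) -> go(3, 1) -> go(1, 0) -> 1

Answer: 1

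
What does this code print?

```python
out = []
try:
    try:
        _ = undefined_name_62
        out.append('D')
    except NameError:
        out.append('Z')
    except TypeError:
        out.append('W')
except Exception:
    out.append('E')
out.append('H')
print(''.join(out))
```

Execution trace: 'Z' (inner except NameError) → 'H' (after the try/except). Output: ZH

Answer: ZH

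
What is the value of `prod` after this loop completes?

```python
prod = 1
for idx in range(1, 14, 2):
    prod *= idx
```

Product of 1, 3, 5, ... up to 13
`prod` takes the values: 1 → 3 → 15 → 105 → 945 → 10395 → 135135

Answer: 135135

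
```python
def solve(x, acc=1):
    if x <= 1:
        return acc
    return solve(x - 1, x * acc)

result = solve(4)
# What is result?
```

Accumulator trace (n, acc): (4, 1) -> (3, 4) -> (2, 12) -> (1, 24) -> return 24

Answer: 24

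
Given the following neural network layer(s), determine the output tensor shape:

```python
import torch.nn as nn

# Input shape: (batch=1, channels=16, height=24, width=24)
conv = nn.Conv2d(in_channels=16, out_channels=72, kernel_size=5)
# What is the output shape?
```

Input: (1, 16, 24, 24) -> Output: (1, 72, 20, 20)

Answer: (1, 72, 20, 20)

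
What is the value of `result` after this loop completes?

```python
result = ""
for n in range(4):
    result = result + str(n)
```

Concatenate digits 0 to 3
`result` takes the values: "" → "0" → "01" → "012" → "0123"

Answer: "0123"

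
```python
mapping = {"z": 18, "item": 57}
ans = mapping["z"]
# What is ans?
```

Trace:
`mapping = {"z": 18, "item": 57}` → mapping = {'z': 18, 'item': 57}
`ans = mapping["z"]` → ans = 18
So ans = 18

Answer: 18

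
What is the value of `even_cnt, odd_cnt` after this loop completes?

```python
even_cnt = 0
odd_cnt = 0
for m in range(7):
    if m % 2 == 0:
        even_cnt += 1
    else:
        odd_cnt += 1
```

Count evens and odds in range(7)
`even_cnt, odd_cnt` takes the values: (0, 0) → (1, 0) → (1, 1) → (2, 1) → (2, 2) → (3, 2) → (3, 3) → (4, 3)

Answer: 4, 3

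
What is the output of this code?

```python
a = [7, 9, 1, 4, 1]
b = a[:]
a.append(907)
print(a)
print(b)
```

Key concept: slice [:] creates copy.
Step by step:
`a = [7, 9, 1, 4, 1]` → a = [7, 9, 1, 4, 1]
`b = a[:]` → b = [7, 9, 1, 4, 1]
`a.append(907)` → a = [7, 9, 1, 4, 1, 907]
`print(a)` → prints [7, 9, 1, 4, 1, 907]
`print(b)` → prints [7, 9, 1, 4, 1]

Answer:
[7, 9, 1, 4, 1, 907]
[7, 9, 1, 4, 1]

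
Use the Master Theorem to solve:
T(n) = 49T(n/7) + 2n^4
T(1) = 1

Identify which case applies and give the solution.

a=49, b=7, f(n)=2n^4. log_7(49) = 2. Since c=4 > 2 and the regularity condition holds (49(n/7)^4 = (49/7^4)n^4 with 49/7^4 < 1), Case 3 applies: T(n) = Θ(f(n)) = O(n^4).

Answer: O(n^4) - Case 3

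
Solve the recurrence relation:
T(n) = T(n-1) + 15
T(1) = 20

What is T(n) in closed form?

Unrolling: T(n) = T(1) + 15·(n-1) = 20 + 15(n-1) = 15n + 5.

Answer: T(n) = 15n + 5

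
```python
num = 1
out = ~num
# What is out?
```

Trace:
`num = 1` → num = 1
`out = ~num` → out = -2
So out = -2

Answer: -2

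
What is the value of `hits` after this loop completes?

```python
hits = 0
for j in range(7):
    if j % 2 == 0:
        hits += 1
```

Count numbers divisible by 2 in range(7)
`hits` takes the values: 0 → 1 → 2 → 3 → 4

Answer: 4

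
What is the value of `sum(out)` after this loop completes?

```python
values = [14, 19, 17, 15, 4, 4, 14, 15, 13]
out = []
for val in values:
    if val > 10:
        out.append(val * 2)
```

Sum of doubled values > 10
`out` takes the values: [] → [28] → [28, 38] → [28, 38, 34] → [28, 38, 34, 30] → [28, 38, 34, 30, 28] → [28, 38, 34, 30, 28, 30] → [28, 38, 34, 30, 28, 30, 26]
So `sum(out)` = 214

Answer: 214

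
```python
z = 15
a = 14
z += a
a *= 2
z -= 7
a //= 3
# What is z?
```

Trace:
`z = 15` → z = 15
`a = 14` → a = 14
`z += a` → z = 29
`a *= 2` → a = 28
`z -= 7` → z = 22
`a //= 3` → a = 9
So z = 22

Answer: 22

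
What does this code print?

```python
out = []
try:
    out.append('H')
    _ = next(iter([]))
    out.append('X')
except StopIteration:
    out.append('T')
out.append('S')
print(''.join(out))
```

Execution trace: 'H' (try body) → 'T' (except StopIteration) → 'S' (after the try/except). Output: HTS

Answer: HTS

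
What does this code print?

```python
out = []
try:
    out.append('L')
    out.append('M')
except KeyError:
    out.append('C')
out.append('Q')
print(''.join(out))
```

Execution trace: 'L' (try body) → 'M' (try body, no exception) → 'Q' (after the try/except). Output: LMQ

Answer: LMQ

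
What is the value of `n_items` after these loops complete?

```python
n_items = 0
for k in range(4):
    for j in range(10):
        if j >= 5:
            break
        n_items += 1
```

Inner breaks at 5, outer runs 4 times
`n_items` takes the values: 0 → 1 → 2 → 3 → 4 → 5 → 6 → 7 → 8 → 9 → 10 → 11 → 12 → 13 → 14 → 15 → 16 → 17 → 18 → 19 → 20

Answer: 20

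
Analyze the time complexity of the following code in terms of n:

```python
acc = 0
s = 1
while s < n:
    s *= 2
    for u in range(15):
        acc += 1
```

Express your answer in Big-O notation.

Each loop level contributes: log n × 1. Multiplying the contributions gives O(log n).

Answer: O(log n)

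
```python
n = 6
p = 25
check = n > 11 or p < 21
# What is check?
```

Trace:
`n = 6` → n = 6
`p = 25` → p = 25
`check = n > 11 or p < 21` → check = False
So check = False

Answer: False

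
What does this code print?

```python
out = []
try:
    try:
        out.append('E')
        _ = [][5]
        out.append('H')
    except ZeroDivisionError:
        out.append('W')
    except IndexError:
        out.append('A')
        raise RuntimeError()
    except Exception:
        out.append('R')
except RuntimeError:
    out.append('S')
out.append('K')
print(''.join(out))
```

Execution trace: 'E' (inner try body) → 'A' (inner except IndexError) → 'S' (outer except RuntimeError) → 'K' (after the try/except). Output: EASK

Answer: EASK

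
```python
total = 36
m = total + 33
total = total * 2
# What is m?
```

Trace:
`total = 36` → total = 36
`m = total + 33` → m = 69
`total = total * 2` → total = 72
So m = 69

Answer: 69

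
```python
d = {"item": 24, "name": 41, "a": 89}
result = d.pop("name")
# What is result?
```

Trace:
`d = {"item": 24, "name": 41, "a": 89}` → d = {'item': 24, 'name': 41, 'a': 89}
`result = d.pop("name")` → d = {'item': 24, 'a': 89}; result = 41
So result = 41

Answer: 41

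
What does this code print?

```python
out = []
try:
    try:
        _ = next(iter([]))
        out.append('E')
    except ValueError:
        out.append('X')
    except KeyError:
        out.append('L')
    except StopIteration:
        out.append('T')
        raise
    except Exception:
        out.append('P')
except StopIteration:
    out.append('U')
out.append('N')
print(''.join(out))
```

Execution trace: 'T' (inner except StopIteration) → 'U' (outer except StopIteration) → 'N' (after the try/except). Output: TUN

Answer: TUN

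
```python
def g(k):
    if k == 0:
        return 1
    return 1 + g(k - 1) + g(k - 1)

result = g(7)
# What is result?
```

g(k) = 1 + 2·g(k-1), g(0)=1. Closed form: (1+1)·2^7 - 1 = 255.

Answer: 255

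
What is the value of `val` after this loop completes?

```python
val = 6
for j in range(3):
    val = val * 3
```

Multiply by 3, 3 times: 6 * 3^3 = 162
`val` takes the values: 6 → 18 → 54 → 162

Answer: 162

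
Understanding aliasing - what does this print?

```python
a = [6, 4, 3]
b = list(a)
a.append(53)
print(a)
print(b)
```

Key concept: list() constructor creates copy.
Step by step:
`a = [6, 4, 3]` → a = [6, 4, 3]
`b = list(a)` → b = [6, 4, 3]
`a.append(53)` → a = [6, 4, 3, 53]
`print(a)` → prints [6, 4, 3, 53]
`print(b)` → prints [6, 4, 3]

Answer:
[6, 4, 3, 53]
[6, 4, 3]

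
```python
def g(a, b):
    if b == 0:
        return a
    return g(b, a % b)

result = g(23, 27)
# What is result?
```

g(23, 27) -> g(27, 23) -> g(23, 4) -> g(4, 3) -> g(3, 1) -> g(1, 0) -> 1

Answer: 1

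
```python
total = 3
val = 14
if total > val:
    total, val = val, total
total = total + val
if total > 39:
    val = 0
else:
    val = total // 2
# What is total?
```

Trace:
`total = 3` → total = 3
`val = 14` → val = 14
`if total > val: ...` → total > val is False → no variable changes
`total = total + val` → total = 17
`if total > 39: ...` → total > 39 is False, take else branch → val = 8
So total = 17

Answer: 17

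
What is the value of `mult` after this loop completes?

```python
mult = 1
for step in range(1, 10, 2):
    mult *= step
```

Product of 1, 3, 5, ... up to 9
`mult` takes the values: 1 → 3 → 15 → 105 → 945

Answer: 945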